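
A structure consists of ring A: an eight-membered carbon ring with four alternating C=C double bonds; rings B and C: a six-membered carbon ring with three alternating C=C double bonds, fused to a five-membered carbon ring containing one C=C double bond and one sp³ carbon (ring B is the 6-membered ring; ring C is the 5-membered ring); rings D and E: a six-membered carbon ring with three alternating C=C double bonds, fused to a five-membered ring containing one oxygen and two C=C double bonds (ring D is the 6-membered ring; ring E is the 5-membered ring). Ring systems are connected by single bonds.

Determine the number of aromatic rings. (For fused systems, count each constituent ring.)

Ring A has only sp² ring atoms; a planar conformation would have a fully conjugated π system of 8 electrons. But 8 = 4(2), which is 4n not 4n+2, so ring A is not aromatic (cyclooctatetraene) — cyclooctatetraene distorts into a non-planar tub to avoid antiaromaticity.
Ring B has a continuous p-orbital overlap around the ring; 3 ring double bonds give 6 π electrons. That satisfies 4n+2 with n=1, so ring B is aromatic (benzene ring).
Ring C has one sp³ carbon, so it is not fully conjugated — not aromatic (cyclopentene ring).
Rings D and E form a fused bicyclic system (with one oxygen) with 9 sp² atoms and 10 π electrons from ring double bonds plus a heteroatom lone pair. 10 = 4(2)+2, so the system is aromatic and both rings count as aromatic (benzofuran).
Aromatic: B, D, E. Total: 3.

3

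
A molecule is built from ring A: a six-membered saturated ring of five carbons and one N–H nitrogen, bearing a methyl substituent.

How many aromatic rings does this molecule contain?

Ring A has only sp³ atoms, so it is not fully conjugated — not aromatic (piperidine).

0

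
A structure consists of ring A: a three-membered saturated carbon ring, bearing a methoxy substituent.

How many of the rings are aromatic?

0

Ring A has only sp³ atoms, so it is not fully conjugated — not aromatic (cyclopropane).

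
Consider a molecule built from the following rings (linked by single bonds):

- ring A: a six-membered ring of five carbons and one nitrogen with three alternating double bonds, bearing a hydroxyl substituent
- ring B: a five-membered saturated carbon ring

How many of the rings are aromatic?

Ring A has a continuous p-orbital overlap around the ring; 3 ring double bonds give 6 π electrons. Since 6 = 4n+2 (n=1), ring A is aromatic (pyridine).
Ring B has only sp³ atoms, so it is not fully conjugated — not aromatic (cyclopentane).
Aromatic: A. Total: 1.

1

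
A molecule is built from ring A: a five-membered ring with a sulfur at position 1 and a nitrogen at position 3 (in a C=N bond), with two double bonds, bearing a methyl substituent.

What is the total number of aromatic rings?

1

Ring A is fully conjugated (every ring atom contributes a p orbital); 2 ring double bonds (4 π electrons) plus a heteroatom lone pair (2) give 6 π electrons. Since 6 = 4n+2 (n=1), ring A is aromatic (thiazole).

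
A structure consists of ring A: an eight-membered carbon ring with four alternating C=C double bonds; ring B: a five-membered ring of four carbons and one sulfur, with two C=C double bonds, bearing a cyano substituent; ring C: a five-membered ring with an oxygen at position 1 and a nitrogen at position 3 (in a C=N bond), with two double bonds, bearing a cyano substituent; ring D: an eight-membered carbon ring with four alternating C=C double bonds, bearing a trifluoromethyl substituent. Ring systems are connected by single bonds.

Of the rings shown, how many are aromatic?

Ring A has only sp² ring atoms; a planar conformation would have a fully conjugated π system of 8 electrons. But 8 = 4(2), which is 4n not 4n+2, so ring A is not aromatic (cyclooctatetraene) — cyclooctatetraene distorts into a non-planar tub to avoid antiaromaticity.
Ring B has a continuous p-orbital overlap around the ring; 2 ring double bonds (4 π electrons) plus a heteroatom lone pair (2) give 6 π electrons. Since 6 = 4n+2 (n=1), ring B is aromatic (thiophene).
Ring C is planar and fully conjugated; 2 ring double bonds (4 π electrons) plus a heteroatom lone pair (2) give 6 π electrons. 6 = 4(1)+2, so ring C is aromatic (oxazole).
Ring D has only sp² ring atoms; a planar conformation would have a fully conjugated π system of 8 electrons. But 8 = 4(2), which is 4n not 4n+2, so ring D is not aromatic (cyclooctatetraene) — cyclooctatetraene distorts into a non-planar tub to avoid antiaromaticity.
Aromatic: B, C. Total: 2.

2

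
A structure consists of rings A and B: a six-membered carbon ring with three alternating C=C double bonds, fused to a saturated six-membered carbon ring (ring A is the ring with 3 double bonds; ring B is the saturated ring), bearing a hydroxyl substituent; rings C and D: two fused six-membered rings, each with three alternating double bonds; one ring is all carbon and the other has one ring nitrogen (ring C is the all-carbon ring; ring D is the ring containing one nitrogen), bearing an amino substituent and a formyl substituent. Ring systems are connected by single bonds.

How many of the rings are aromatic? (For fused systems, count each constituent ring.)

Ring A has a continuous p-orbital overlap around the ring; 3 ring double bonds give 6 π electrons. That satisfies 4n+2 with n=1, so ring A is aromatic (benzene ring).
Ring B has four sp³ carbons, so it is not fully conjugated — not aromatic (cyclohexane ring).
Rings C and D form a fused bicyclic system (with one nitrogen) with 10 sp² atoms and 10 π electrons from ring double bonds. 10 = 4(2)+2, so the system is aromatic and both rings count as aromatic (quinoline).
Aromatic: A, C, D. Total: 3.

3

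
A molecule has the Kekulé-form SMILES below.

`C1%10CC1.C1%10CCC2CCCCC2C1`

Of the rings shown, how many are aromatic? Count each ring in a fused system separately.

0

The SMILES encodes a three-membered saturated carbon ring; two fused six-membered saturated carbon rings.
The 3-membered ring has only sp³ atoms, so it is not fully conjugated — not aromatic (cyclopropane).
The 6-membered ring has only sp³ atoms, so it is not fully conjugated — not aromatic (cyclohexane ring).
The second 6-membered ring has only sp³ atoms, so it is not fully conjugated — not aromatic (cyclohexane ring).
None of the rings are aromatic. Total: 0.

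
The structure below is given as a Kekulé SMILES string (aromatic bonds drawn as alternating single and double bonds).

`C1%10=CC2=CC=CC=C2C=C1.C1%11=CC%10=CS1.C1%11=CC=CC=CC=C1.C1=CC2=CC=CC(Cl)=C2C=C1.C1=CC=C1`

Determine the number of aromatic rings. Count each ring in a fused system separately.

The SMILES encodes two fused six-membered carbon rings, each with three alternating C=C double bonds; a five-membered ring of four carbons and one sulfur, with two C=C double bonds; an eight-membered carbon ring with four alternating C=C double bonds; two fused six-membered carbon rings, each with three alternating C=C double bonds; a four-membered carbon ring with two alternating C=C double bonds.
The fused 6/6-membered bicyclic is a single π system with 10 sp² atoms and 10 π electrons from ring double bonds. 10 = 4(2)+2, so the system is aromatic and both rings count as aromatic (naphthalene).
The 5-membered ring with one sulfur has a continuous p-orbital overlap around the ring; 2 ring double bonds (4 π electrons) plus a heteroatom lone pair (2) give 6 π electrons. Since 6 = 4n+2 (n=1), it is aromatic (thiophene).
The 8-membered ring has only sp² ring atoms; a planar conformation would have a fully conjugated π system of 8 electrons. But 8 = 4(2), which is 4n not 4n+2, so it is not aromatic (cyclooctatetraene) — cyclooctatetraene distorts into a non-planar tub to avoid antiaromaticity.
The fused 6/6-membered bicyclic is a single π system with 10 sp² atoms and 10 π electrons from ring double bonds. 10 = 4(2)+2, so the system is aromatic and both rings count as aromatic (naphthalene).
The 4-membered ring has only sp² ring atoms; a planar conformation would have a fully conjugated π system of 4 electrons. But 4 = 4(1), which is 4n not 4n+2, so it is not aromatic (cyclobutadiene) — cyclobutadiene is antiaromatic and distorts to a rectangle.
5 of the 7 rings are aromatic. Total: 5.

5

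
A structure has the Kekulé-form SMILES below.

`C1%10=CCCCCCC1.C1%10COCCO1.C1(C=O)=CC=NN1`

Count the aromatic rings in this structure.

1

The SMILES encodes an eight-membered carbon ring with one C=C double bond; a six-membered saturated ring with oxygens at positions 1 and 4; a five-membered ring with two adjacent nitrogens (one bearing H, one in a double bond) and two double bonds.
The 8-membered ring has six sp³ carbons, so it is not fully conjugated — not aromatic (cyclooctene).
The 6-membered ring with two oxygens (1,4) has only sp³ atoms, so it is not fully conjugated — not aromatic (1,4-dioxane).
The 5-membered ring with two adjacent nitrogens (one N–H, one =N–) is planar and fully conjugated; 2 ring double bonds (4 π electrons) plus a heteroatom lone pair (2) give 6 π electrons. 6 = 4(1)+2, so it is aromatic (pyrazole).
1 of the 3 rings is aromatic. Total: 1.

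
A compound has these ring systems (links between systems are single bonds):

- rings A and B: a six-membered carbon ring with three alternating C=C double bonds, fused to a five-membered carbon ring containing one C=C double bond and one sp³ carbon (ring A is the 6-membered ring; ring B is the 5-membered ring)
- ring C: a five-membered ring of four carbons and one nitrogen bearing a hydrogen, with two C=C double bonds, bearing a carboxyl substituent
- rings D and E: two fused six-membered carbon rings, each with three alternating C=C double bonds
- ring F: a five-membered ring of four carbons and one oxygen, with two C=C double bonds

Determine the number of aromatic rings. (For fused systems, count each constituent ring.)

Ring A is planar and fully conjugated; 3 ring double bonds give 6 π electrons. Since 6 = 4n+2 (n=1), ring A is aromatic (benzene ring).
Ring B has one sp³ carbon, so it is not fully conjugated — not aromatic (cyclopentene ring).
Ring C is fully conjugated (every ring atom contributes a p orbital); 2 ring double bonds (4 π electrons) plus a heteroatom lone pair (2) give 6 π electrons. That satisfies 4n+2 with n=1, so ring C is aromatic (pyrrole).
Rings D and E form a fused bicyclic system with 10 sp² atoms and 10 π electrons from ring double bonds. 10 = 4(2)+2, so the system is aromatic and both rings count as aromatic (naphthalene).
Ring F is fully conjugated (every ring atom contributes a p orbital); 2 ring double bonds (4 π electrons) plus a heteroatom lone pair (2) give 6 π electrons. Since 6 = 4n+2 (n=1), ring F is aromatic (furan).
Aromatic: A, C, D, E, F. Total: 5.

5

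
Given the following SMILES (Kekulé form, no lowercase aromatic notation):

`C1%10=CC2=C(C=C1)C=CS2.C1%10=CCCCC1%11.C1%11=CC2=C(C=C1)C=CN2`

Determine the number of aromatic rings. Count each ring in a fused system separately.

4

The SMILES encodes a six-membered carbon ring with three alternating C=C double bonds, fused to a five-membered ring containing one sulfur and two C=C double bonds; a six-membered carbon ring with one C=C double bond; a six-membered carbon ring with three alternating C=C double bonds, fused to a five-membered ring containing one N–H nitrogen and two C=C double bonds.
The fused 6/5-membered bicyclic (with one sulfur) is a single π system with 9 sp² atoms and 10 π electrons from ring double bonds plus a heteroatom lone pair. 10 = 4(2)+2, so the system is aromatic and both rings count as aromatic (benzothiophene).
The 6-membered ring has four sp³ carbons, so it is not fully conjugated — not aromatic (cyclohexene).
The fused 6/5-membered bicyclic (with one N–H) is a single π system with 9 sp² atoms and 10 π electrons from ring double bonds plus a heteroatom lone pair. 10 = 4(2)+2, so the system is aromatic and both rings count as aromatic (indole).
4 of the 5 rings are aromatic. Total: 4.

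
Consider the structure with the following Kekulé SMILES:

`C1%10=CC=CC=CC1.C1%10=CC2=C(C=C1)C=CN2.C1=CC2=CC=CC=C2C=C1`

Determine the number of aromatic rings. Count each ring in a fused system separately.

The SMILES encodes a seven-membered carbon ring with three C=C double bonds and one sp³ carbon; a six-membered carbon ring with three alternating C=C double bonds, fused to a five-membered ring containing one N–H nitrogen and two C=C double bonds; two fused six-membered carbon rings, each with three alternating C=C double bonds.
The 7-membered ring has one sp³ carbon, so it is not fully conjugated — not aromatic (cycloheptatriene).
The fused 6/5-membered bicyclic (with one N–H) is a single π system with 9 sp² atoms and 10 π electrons from ring double bonds plus a heteroatom lone pair. 10 = 4(2)+2, so the system is aromatic and both rings count as aromatic (indole).
The fused 6/6-membered bicyclic is a single π system with 10 sp² atoms and 10 π electrons from ring double bonds. 10 = 4(2)+2, so the system is aromatic and both rings count as aromatic (naphthalene).
4 of the 5 rings are aromatic. Total: 4.

4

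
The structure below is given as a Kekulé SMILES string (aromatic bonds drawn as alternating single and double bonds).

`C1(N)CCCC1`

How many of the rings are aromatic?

0

The SMILES encodes a five-membered saturated carbon ring.
The 5-membered ring has only sp³ atoms, so it is not fully conjugated — not aromatic (cyclopentane).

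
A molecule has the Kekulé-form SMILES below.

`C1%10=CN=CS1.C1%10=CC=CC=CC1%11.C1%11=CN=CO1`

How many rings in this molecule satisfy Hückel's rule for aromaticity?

The SMILES encodes a five-membered ring with a sulfur at position 1 and a nitrogen at position 3 (in a C=N bond), with two double bonds; a seven-membered carbon ring with three C=C double bonds and one sp³ carbon; a five-membered ring with an oxygen at position 1 and a nitrogen at position 3 (in a C=N bond), with two double bonds.
The 5-membered ring with one sulfur and one =N– has a continuous p-orbital overlap around the ring; 2 ring double bonds (4 π electrons) plus a heteroatom lone pair (2) give 6 π electrons. That satisfies 4n+2 with n=1, so it is aromatic (thiazole).
The 7-membered ring has one sp³ carbon, so it is not fully conjugated — not aromatic (cycloheptatriene).
The 5-membered ring with one oxygen and one =N– has a continuous p-orbital overlap around the ring; 2 ring double bonds (4 π electrons) plus a heteroatom lone pair (2) give 6 π electrons. Since 6 = 4n+2 (n=1), it is aromatic (oxazole).
2 of the 3 rings are aromatic. Total: 2.

2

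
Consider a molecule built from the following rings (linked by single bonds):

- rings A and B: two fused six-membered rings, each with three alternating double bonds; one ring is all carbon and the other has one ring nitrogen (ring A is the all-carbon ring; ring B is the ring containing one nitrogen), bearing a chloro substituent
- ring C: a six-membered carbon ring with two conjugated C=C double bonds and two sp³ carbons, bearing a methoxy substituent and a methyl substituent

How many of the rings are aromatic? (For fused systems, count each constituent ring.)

2

Rings A and B form a fused bicyclic system (with one nitrogen) with 10 sp² atoms and 10 π electrons from ring double bonds. 10 = 4(2)+2, so the system is aromatic and both rings count as aromatic (quinoline).
Ring C has two sp³ carbons, so it is not fully conjugated — not aromatic (1,3-cyclohexadiene).
Aromatic: A, B. Total: 2.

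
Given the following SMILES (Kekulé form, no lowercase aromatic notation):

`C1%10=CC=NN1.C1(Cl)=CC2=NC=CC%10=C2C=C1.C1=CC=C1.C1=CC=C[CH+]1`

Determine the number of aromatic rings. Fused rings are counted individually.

The SMILES encodes a five-membered ring with two adjacent nitrogens (one bearing H, one in a double bond) and two double bonds; two fused six-membered rings, each with three alternating double bonds; one ring is all carbon and the other has one ring nitrogen; a four-membered carbon ring with two alternating C=C double bonds; a five-membered all-carbon ring bearing a positive charge on one carbon, with two C=C double bonds.
The 5-membered ring with two adjacent nitrogens (one N–H, one =N–) is fully conjugated (every ring atom contributes a p orbital); 2 ring double bonds (4 π electrons) plus a heteroatom lone pair (2) give 6 π electrons. Since 6 = 4n+2 (n=1), it is aromatic (pyrazole).
The fused 6/6-membered bicyclic (with one nitrogen) is a single π system with 10 sp² atoms and 10 π electrons from ring double bonds. 10 = 4(2)+2, so the system is aromatic and both rings count as aromatic (quinoline).
The 4-membered ring has only sp² ring atoms; a planar conformation would have a fully conjugated π system of 4 electrons. But 4 = 4(1), which is 4n not 4n+2, so it is not aromatic (cyclobutadiene) — cyclobutadiene is antiaromatic and distorts to a rectangle.
The 5-membered ring has only sp² ring atoms; a planar conformation would have a fully conjugated π system of 4 electrons. But 4 = 4(1), which is 4n not 4n+2, so it is not aromatic (cyclopentadienyl cation).
3 of the 5 rings are aromatic. Total: 3.

3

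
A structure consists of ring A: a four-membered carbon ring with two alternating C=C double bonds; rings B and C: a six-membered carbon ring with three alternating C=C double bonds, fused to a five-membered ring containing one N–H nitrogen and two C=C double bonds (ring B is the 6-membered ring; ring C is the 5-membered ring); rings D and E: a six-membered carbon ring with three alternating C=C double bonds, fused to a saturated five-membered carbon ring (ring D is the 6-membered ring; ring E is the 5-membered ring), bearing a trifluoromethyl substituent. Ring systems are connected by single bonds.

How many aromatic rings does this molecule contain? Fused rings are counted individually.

Ring A has only sp² ring atoms; a planar conformation would have a fully conjugated π system of 4 electrons. But 4 = 4(1), which is 4n not 4n+2, so ring A is not aromatic (cyclobutadiene) — cyclobutadiene is antiaromatic and distorts to a rectangle.
Rings B and C form a fused bicyclic system (with one N–H) with 9 sp² atoms and 10 π electrons from ring double bonds plus a heteroatom lone pair. 10 = 4(2)+2, so the system is aromatic and both rings count as aromatic (indole).
Ring D is planar and fully conjugated; 3 ring double bonds give 6 π electrons. That satisfies 4n+2 with n=1, so ring D is aromatic (benzene ring).
Ring E has three sp³ carbons, so it is not fully conjugated — not aromatic (cyclopentane ring).
Aromatic: B, C, D. Total: 3.

3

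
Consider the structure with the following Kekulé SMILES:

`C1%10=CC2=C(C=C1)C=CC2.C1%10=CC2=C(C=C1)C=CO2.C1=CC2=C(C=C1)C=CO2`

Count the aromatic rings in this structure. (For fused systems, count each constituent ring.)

5

The SMILES encodes a six-membered carbon ring with three alternating C=C double bonds, fused to a five-membered carbon ring containing one C=C double bond and one sp³ carbon; a six-membered carbon ring with three alternating C=C double bonds, fused to a five-membered ring containing one oxygen and two C=C double bonds; a six-membered carbon ring with three alternating C=C double bonds, fused to a five-membered ring containing one oxygen and two C=C double bonds.
The 6-membered ring has a continuous p-orbital overlap around the ring; 3 ring double bonds give 6 π electrons. That satisfies 4n+2 with n=1, so it is aromatic (benzene ring).
The 5-membered ring has one sp³ carbon, so it is not fully conjugated — not aromatic (cyclopentene ring).
The fused 6/5-membered bicyclic (with one oxygen) is a single π system with 9 sp² atoms and 10 π electrons from ring double bonds plus a heteroatom lone pair. 10 = 4(2)+2, so the system is aromatic and both rings count as aromatic (benzofuran).
The fused 6/5-membered bicyclic (with one oxygen) is a single π system with 9 sp² atoms and 10 π electrons from ring double bonds plus a heteroatom lone pair. 10 = 4(2)+2, so the system is aromatic and both rings count as aromatic (benzofuran).
5 of the 6 rings are aromatic. Total: 5.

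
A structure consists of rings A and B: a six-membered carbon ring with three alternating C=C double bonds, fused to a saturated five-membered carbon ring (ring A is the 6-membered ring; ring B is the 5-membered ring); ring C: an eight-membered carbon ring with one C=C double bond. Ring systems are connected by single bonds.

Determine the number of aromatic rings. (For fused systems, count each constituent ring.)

1

Ring A has a continuous p-orbital overlap around the ring; 3 ring double bonds give 6 π electrons. 6 = 4(1)+2, so ring A is aromatic (benzene ring).
Ring B has three sp³ carbons, so it is not fully conjugated — not aromatic (cyclopentane ring).
Ring C has six sp³ carbons, so it is not fully conjugated — not aromatic (cyclooctene).
Aromatic: A. Total: 1.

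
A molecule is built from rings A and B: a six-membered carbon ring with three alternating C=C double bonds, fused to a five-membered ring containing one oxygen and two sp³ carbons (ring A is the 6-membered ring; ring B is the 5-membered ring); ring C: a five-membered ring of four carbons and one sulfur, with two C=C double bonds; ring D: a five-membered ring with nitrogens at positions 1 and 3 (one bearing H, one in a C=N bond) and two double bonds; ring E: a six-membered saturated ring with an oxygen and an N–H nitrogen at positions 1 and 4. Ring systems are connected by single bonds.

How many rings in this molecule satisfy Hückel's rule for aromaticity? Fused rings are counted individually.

Ring A is fully conjugated (every ring atom contributes a p orbital); 3 ring double bonds give 6 π electrons. 6 = 4(1)+2, so ring A is aromatic (benzene ring).
Ring B has two sp³ carbons, so it is not fully conjugated — not aromatic (oxolane ring).
Ring C has a continuous p-orbital overlap around the ring; 2 ring double bonds (4 π electrons) plus a heteroatom lone pair (2) give 6 π electrons. Since 6 = 4n+2 (n=1), ring C is aromatic (thiophene).
Ring D is fully conjugated (every ring atom contributes a p orbital); 2 ring double bonds (4 π electrons) plus a heteroatom lone pair (2) give 6 π electrons. Since 6 = 4n+2 (n=1), ring D is aromatic (imidazole).
Ring E has only sp³ atoms, so it is not fully conjugated — not aromatic (morpholine).
Aromatic: A, C, D. Total: 3.

3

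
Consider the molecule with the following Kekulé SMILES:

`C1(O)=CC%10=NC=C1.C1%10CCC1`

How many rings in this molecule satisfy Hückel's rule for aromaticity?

The SMILES encodes a six-membered ring of five carbons and one nitrogen with three alternating double bonds; a four-membered saturated carbon ring.
The 6-membered ring with one nitrogen is fully conjugated (every ring atom contributes a p orbital); 3 ring double bonds give 6 π electrons. That satisfies 4n+2 with n=1, so it is aromatic (pyridine).
The 4-membered ring has only sp³ atoms, so it is not fully conjugated — not aromatic (cyclobutane).
1 of the 2 rings is aromatic. Total: 1.

1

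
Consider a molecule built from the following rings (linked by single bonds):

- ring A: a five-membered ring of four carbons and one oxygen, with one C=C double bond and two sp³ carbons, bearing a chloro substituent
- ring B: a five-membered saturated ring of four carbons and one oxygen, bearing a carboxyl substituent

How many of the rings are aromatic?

Ring A has two sp³ carbons, so it is not fully conjugated — not aromatic (2,3-dihydrofuran).
Ring B has only sp³ atoms, so it is not fully conjugated — not aromatic (tetrahydrofuran).
No ring is aromatic. Total: 0.

0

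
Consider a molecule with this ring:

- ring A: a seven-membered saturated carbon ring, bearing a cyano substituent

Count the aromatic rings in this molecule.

Ring A has only sp³ atoms, so it is not fully conjugated — not aromatic (cycloheptane).

0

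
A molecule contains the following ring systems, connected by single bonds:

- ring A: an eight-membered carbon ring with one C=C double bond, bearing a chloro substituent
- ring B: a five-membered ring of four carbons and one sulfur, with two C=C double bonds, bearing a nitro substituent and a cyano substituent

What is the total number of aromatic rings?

1

Ring A has six sp³ carbons, so it is not fully conjugated — not aromatic (cyclooctene).
Ring B is fully conjugated (every ring atom contributes a p orbital); 2 ring double bonds (4 π electrons) plus a heteroatom lone pair (2) give 6 π electrons. 6 = 4(1)+2, so ring B is aromatic (thiophene).
Aromatic: B. Total: 1.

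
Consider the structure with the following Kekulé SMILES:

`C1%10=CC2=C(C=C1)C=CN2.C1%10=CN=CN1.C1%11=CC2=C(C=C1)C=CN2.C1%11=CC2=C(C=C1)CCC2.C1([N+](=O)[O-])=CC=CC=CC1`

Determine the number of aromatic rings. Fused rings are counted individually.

6

The SMILES encodes a six-membered carbon ring with three alternating C=C double bonds, fused to a five-membered ring containing one N–H nitrogen and two C=C double bonds; a five-membered ring with nitrogens at positions 1 and 3 (one bearing H, one in a C=N bond) and two double bonds; a six-membered carbon ring with three alternating C=C double bonds, fused to a five-membered ring containing one N–H nitrogen and two C=C double bonds; a six-membered carbon ring with three alternating C=C double bonds, fused to a saturated five-membered carbon ring; a seven-membered carbon ring with three C=C double bonds and one sp³ carbon.
The fused 6/5-membered bicyclic (with one N–H) is a single π system with 9 sp² atoms and 10 π electrons from ring double bonds plus a heteroatom lone pair. 10 = 4(2)+2, so the system is aromatic and both rings count as aromatic (indole).
The 5-membered ring with two nitrogens (one N–H, one =N–) is fully conjugated (every ring atom contributes a p orbital); 2 ring double bonds (4 π electrons) plus a heteroatom lone pair (2) give 6 π electrons. That satisfies 4n+2 with n=1, so it is aromatic (imidazole).
The fused 6/5-membered bicyclic (with one N–H) is a single π system with 9 sp² atoms and 10 π electrons from ring double bonds plus a heteroatom lone pair. 10 = 4(2)+2, so the system is aromatic and both rings count as aromatic (indole).
The 6-membered ring has a continuous p-orbital overlap around the ring; 3 ring double bonds give 6 π electrons. 6 = 4(1)+2, so it is aromatic (benzene ring).
The 5-membered ring has three sp³ carbons, so it is not fully conjugated — not aromatic (cyclopentane ring).
The 7-membered ring has one sp³ carbon, so it is not fully conjugated — not aromatic (cycloheptatriene).
6 of the 8 rings are aromatic. Total: 6.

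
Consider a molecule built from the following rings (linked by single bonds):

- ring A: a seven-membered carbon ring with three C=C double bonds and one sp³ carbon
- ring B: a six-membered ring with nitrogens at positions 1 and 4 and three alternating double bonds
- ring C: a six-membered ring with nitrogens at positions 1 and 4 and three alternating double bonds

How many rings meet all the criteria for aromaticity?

Ring A has one sp³ carbon, so it is not fully conjugated — not aromatic (cycloheptatriene).
Ring B is fully conjugated (every ring atom contributes a p orbital); 3 ring double bonds give 6 π electrons. That satisfies 4n+2 with n=1, so ring B is aromatic (pyrazine).
Ring C has a continuous p-orbital overlap around the ring; 3 ring double bonds give 6 π electrons. 6 = 4(1)+2, so ring C is aromatic (pyrazine).
Aromatic: B, C. Total: 2.

2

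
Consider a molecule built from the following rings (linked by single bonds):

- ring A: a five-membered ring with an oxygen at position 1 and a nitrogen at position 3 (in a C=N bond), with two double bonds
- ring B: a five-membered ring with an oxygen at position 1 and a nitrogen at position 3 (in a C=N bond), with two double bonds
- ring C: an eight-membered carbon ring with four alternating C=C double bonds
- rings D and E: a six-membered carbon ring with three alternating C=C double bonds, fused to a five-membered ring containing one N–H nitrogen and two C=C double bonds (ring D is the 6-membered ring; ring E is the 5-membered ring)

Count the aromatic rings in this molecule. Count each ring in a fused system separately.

4

Ring A is planar and fully conjugated; 2 ring double bonds (4 π electrons) plus a heteroatom lone pair (2) give 6 π electrons. 6 = 4(1)+2, so ring A is aromatic (oxazole).
Ring B is planar and fully conjugated; 2 ring double bonds (4 π electrons) plus a heteroatom lone pair (2) give 6 π electrons. Since 6 = 4n+2 (n=1), ring B is aromatic (oxazole).
Ring C has only sp² ring atoms; a planar conformation would have a fully conjugated π system of 8 electrons. But 8 = 4(2), which is 4n not 4n+2, so ring C is not aromatic (cyclooctatetraene) — cyclooctatetraene distorts into a non-planar tub to avoid antiaromaticity.
Rings D and E form a fused bicyclic system (with one N–H) with 9 sp² atoms and 10 π electrons from ring double bonds plus a heteroatom lone pair. 10 = 4(2)+2, so the system is aromatic and both rings count as aromatic (indole).
Aromatic: A, B, D, E. Total: 4.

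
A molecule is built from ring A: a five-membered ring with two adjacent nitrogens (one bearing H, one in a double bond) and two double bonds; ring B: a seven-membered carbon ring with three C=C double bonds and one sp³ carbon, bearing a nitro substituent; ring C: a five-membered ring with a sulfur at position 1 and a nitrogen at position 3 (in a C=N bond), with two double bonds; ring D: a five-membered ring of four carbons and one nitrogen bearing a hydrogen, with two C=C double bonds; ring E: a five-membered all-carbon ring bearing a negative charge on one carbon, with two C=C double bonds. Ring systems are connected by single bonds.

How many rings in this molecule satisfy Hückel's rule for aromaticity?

4

Ring A is planar and fully conjugated; 2 ring double bonds (4 π electrons) plus a heteroatom lone pair (2) give 6 π electrons. That satisfies 4n+2 with n=1, so ring A is aromatic (pyrazole).
Ring B has one sp³ carbon, so it is not fully conjugated — not aromatic (cycloheptatriene).
Ring C has a continuous p-orbital overlap around the ring; 2 ring double bonds (4 π electrons) plus a heteroatom lone pair (2) give 6 π electrons. Since 6 = 4n+2 (n=1), ring C is aromatic (thiazole).
Ring D is planar and fully conjugated; 2 ring double bonds (4 π electrons) plus a heteroatom lone pair (2) give 6 π electrons. 6 = 4(1)+2, so ring D is aromatic (pyrrole).
Ring E is fully conjugated (every ring atom contributes a p orbital); 2 ring double bonds (4 π electrons) plus the carbanion lone pair (2) give 6 π electrons. Since 6 = 4n+2 (n=1), ring E is aromatic (cyclopentadienyl anion).
Aromatic: A, C, D, E. Total: 4.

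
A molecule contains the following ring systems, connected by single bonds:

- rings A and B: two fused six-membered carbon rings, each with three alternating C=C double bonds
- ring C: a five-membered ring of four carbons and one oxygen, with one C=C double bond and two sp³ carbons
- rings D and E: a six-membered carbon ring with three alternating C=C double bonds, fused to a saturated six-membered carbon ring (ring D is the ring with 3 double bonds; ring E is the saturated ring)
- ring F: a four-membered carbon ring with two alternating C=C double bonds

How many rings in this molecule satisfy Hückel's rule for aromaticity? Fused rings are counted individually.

3

Rings A and B form a fused bicyclic system with 10 sp² atoms and 10 π electrons from ring double bonds. 10 = 4(2)+2, so the system is aromatic and both rings count as aromatic (naphthalene).
Ring C has two sp³ carbons, so it is not fully conjugated — not aromatic (2,3-dihydrofuran).
Ring D is planar and fully conjugated; 3 ring double bonds give 6 π electrons. 6 = 4(1)+2, so ring D is aromatic (benzene ring).
Ring E has four sp³ carbons, so it is not fully conjugated — not aromatic (cyclohexane ring).
Ring F has only sp² ring atoms; a planar conformation would have a fully conjugated π system of 4 electrons. But 4 = 4(1), which is 4n not 4n+2, so ring F is not aromatic (cyclobutadiene) — cyclobutadiene is antiaromatic and distorts to a rectangle.
Aromatic: A, B, D. Total: 3.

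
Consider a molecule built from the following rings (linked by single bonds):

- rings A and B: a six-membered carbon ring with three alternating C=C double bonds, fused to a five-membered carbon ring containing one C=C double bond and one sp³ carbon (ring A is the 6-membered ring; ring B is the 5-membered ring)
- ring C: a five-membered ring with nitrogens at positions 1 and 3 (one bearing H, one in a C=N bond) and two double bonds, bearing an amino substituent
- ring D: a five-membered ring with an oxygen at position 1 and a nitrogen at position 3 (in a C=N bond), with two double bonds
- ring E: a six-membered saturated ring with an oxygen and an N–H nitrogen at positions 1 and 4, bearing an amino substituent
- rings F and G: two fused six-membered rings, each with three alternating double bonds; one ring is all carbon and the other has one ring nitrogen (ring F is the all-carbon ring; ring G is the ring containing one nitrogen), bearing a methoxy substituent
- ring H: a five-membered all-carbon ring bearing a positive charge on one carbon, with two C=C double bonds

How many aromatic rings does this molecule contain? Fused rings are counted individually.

Ring A is fully conjugated (every ring atom contributes a p orbital); 3 ring double bonds give 6 π electrons. Since 6 = 4n+2 (n=1), ring A is aromatic (benzene ring).
Ring B has one sp³ carbon, so it is not fully conjugated — not aromatic (cyclopentene ring).
Ring C has a continuous p-orbital overlap around the ring; 2 ring double bonds (4 π electrons) plus a heteroatom lone pair (2) give 6 π electrons. That satisfies 4n+2 with n=1, so ring C is aromatic (imidazole).
Ring D is planar and fully conjugated; 2 ring double bonds (4 π electrons) plus a heteroatom lone pair (2) give 6 π electrons. That satisfies 4n+2 with n=1, so ring D is aromatic (oxazole).
Ring E has only sp³ atoms, so it is not fully conjugated — not aromatic (morpholine).
Rings F and G form a fused bicyclic system (with one nitrogen) with 10 sp² atoms and 10 π electrons from ring double bonds. 10 = 4(2)+2, so the system is aromatic and both rings count as aromatic (quinoline).
Ring H has only sp² ring atoms; a planar conformation would have a fully conjugated π system of 4 electrons. But 4 = 4(1), which is 4n not 4n+2, so ring H is not aromatic (cyclopentadienyl cation).
Aromatic: A, C, D, F, G. Total: 5.

5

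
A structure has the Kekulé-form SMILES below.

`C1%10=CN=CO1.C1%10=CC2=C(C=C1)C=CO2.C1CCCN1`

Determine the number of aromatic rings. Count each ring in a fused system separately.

The SMILES encodes a five-membered ring with an oxygen at position 1 and a nitrogen at position 3 (in a C=N bond), with two double bonds; a six-membered carbon ring with three alternating C=C double bonds, fused to a five-membered ring containing one oxygen and two C=C double bonds; a five-membered saturated ring of four carbons and one N–H nitrogen.
The 5-membered ring with one oxygen and one =N– is planar and fully conjugated; 2 ring double bonds (4 π electrons) plus a heteroatom lone pair (2) give 6 π electrons. 6 = 4(1)+2, so it is aromatic (oxazole).
The fused 6/5-membered bicyclic (with one oxygen) is a single π system with 9 sp² atoms and 10 π electrons from ring double bonds plus a heteroatom lone pair. 10 = 4(2)+2, so the system is aromatic and both rings count as aromatic (benzofuran).
The 5-membered ring with one N–H has only sp³ atoms, so it is not fully conjugated — not aromatic (pyrrolidine).
3 of the 4 rings are aromatic. Total: 3.

3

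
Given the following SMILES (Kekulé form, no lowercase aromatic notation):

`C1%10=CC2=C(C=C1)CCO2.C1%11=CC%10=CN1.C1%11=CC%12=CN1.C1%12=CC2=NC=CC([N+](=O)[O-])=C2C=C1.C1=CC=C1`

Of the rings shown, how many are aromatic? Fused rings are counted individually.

The SMILES encodes a six-membered carbon ring with three alternating C=C double bonds, fused to a five-membered ring containing one oxygen and two sp³ carbons; a five-membered ring of four carbons and one nitrogen bearing a hydrogen, with two C=C double bonds; a five-membered ring of four carbons and one nitrogen bearing a hydrogen, with two C=C double bonds; two fused six-membered rings, each with three alternating double bonds; one ring is all carbon and the other has one ring nitrogen; a four-membered carbon ring with two alternating C=C double bonds.
The 6-membered ring is planar and fully conjugated; 3 ring double bonds give 6 π electrons. 6 = 4(1)+2, so it is aromatic (benzene ring).
The 5-membered ring with one oxygen has two sp³ carbons, so it is not fully conjugated — not aromatic (oxolane ring).
The 5-membered ring with one N–H has a continuous p-orbital overlap around the ring; 2 ring double bonds (4 π electrons) plus a heteroatom lone pair (2) give 6 π electrons. 6 = 4(1)+2, so it is aromatic (pyrrole).
The second 5-membered ring with one N–H is fully conjugated (every ring atom contributes a p orbital); 2 ring double bonds (4 π electrons) plus a heteroatom lone pair (2) give 6 π electrons. That satisfies 4n+2 with n=1, so it is aromatic (pyrrole).
The fused 6/6-membered bicyclic (with one nitrogen) is a single π system with 10 sp² atoms and 10 π electrons from ring double bonds. 10 = 4(2)+2, so the system is aromatic and both rings count as aromatic (quinoline).
The 4-membered ring has only sp² ring atoms; a planar conformation would have a fully conjugated π system of 4 electrons. But 4 = 4(1), which is 4n not 4n+2, so it is not aromatic (cyclobutadiene) — cyclobutadiene is antiaromatic and distorts to a rectangle.
5 of the 7 rings are aromatic. Total: 5.

5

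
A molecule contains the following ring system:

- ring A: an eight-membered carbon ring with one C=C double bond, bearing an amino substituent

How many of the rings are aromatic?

0

Ring A has six sp³ carbons, so it is not fully conjugated — not aromatic (cyclooctene).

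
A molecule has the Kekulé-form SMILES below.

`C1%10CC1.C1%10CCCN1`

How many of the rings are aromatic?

0

The SMILES encodes a three-membered saturated carbon ring; a five-membered saturated ring of four carbons and one N–H nitrogen.
The 3-membered ring has only sp³ atoms, so it is not fully conjugated — not aromatic (cyclopropane).
The 5-membered ring with one N–H has only sp³ atoms, so it is not fully conjugated — not aromatic (pyrrolidine).
None of the rings are aromatic. Total: 0.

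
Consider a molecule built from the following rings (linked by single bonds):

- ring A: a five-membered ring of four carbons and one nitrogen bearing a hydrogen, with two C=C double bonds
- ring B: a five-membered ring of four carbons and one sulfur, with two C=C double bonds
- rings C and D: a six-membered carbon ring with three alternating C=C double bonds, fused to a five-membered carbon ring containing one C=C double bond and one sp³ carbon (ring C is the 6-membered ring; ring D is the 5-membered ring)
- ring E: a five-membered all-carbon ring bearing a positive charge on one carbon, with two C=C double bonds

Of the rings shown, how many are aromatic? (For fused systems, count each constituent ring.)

Ring A is fully conjugated (every ring atom contributes a p orbital); 2 ring double bonds (4 π electrons) plus a heteroatom lone pair (2) give 6 π electrons. 6 = 4(1)+2, so ring A is aromatic (pyrrole).
Ring B has a continuous p-orbital overlap around the ring; 2 ring double bonds (4 π electrons) plus a heteroatom lone pair (2) give 6 π electrons. 6 = 4(1)+2, so ring B is aromatic (thiophene).
Ring C is fully conjugated (every ring atom contributes a p orbital); 3 ring double bonds give 6 π electrons. Since 6 = 4n+2 (n=1), ring C is aromatic (benzene ring).
Ring D has one sp³ carbon, so it is not fully conjugated — not aromatic (cyclopentene ring).
Ring E has only sp² ring atoms; a planar conformation would have a fully conjugated π system of 4 electrons. But 4 = 4(1), which is 4n not 4n+2, so ring E is not aromatic (cyclopentadienyl cation).
Aromatic: A, B, C. Total: 3.

3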